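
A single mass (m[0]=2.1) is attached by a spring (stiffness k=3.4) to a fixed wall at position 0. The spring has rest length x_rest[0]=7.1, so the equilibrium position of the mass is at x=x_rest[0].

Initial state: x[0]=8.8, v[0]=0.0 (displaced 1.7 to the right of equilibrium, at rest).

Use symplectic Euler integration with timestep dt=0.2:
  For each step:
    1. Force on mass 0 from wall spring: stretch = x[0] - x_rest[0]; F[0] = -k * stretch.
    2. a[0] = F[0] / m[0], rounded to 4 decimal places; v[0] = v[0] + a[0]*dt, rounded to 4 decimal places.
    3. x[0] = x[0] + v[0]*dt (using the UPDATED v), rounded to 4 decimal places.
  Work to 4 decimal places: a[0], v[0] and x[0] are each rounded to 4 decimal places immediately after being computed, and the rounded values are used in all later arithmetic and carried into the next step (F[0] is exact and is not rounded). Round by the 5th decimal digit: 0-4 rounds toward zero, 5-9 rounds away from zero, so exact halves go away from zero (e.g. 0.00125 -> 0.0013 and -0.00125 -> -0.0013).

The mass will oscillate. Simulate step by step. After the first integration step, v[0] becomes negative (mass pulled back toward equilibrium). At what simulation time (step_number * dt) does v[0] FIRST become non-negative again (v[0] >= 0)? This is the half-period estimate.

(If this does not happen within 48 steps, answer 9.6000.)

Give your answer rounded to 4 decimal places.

Answer: 2.6000

Derivation:
Step 0: x=[8.8000] v=[0.0000]
Step 1: x=[8.6899] v=[-0.5505]
Step 2: x=[8.4768] v=[-1.0653]
Step 3: x=[8.1746] v=[-1.5111]
Step 4: x=[7.8028] v=[-1.8591]
Step 5: x=[7.3855] v=[-2.0867]
Step 6: x=[6.9497] v=[-2.1791]
Step 7: x=[6.5236] v=[-2.1304]
Step 8: x=[6.1348] v=[-1.9438]
Step 9: x=[5.8085] v=[-1.6313]
Step 10: x=[5.5659] v=[-1.2131]
Step 11: x=[5.4226] v=[-0.7163]
Step 12: x=[5.3880] v=[-0.1731]
Step 13: x=[5.4643] v=[0.3813]
First v>=0 after going negative at step 13, time=2.6000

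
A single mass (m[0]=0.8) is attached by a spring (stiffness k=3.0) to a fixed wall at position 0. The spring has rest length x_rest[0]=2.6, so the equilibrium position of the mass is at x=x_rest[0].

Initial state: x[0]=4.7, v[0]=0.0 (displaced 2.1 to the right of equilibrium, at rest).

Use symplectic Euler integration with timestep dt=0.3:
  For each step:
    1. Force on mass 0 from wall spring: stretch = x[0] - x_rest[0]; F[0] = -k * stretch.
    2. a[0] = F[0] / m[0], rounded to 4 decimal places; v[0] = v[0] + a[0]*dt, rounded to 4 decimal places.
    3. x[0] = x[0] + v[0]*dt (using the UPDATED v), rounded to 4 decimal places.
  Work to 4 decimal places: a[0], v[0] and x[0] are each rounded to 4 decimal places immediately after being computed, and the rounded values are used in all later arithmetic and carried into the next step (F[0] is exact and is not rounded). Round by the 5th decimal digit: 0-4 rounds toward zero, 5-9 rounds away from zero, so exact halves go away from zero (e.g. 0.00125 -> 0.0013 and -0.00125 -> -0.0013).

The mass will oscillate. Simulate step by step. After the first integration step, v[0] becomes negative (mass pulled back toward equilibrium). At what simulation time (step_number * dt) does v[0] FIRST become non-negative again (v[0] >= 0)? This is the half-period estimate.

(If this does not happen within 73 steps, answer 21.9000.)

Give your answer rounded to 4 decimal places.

Step 0: x=[4.7000] v=[0.0000]
Step 1: x=[3.9913] v=[-2.3625]
Step 2: x=[2.8130] v=[-3.9277]
Step 3: x=[1.5628] v=[-4.1673]
Step 4: x=[0.6627] v=[-3.0005]
Step 5: x=[0.4164] v=[-0.8210]
Step 6: x=[0.9071] v=[1.6356]
First v>=0 after going negative at step 6, time=1.8000

Answer: 1.8000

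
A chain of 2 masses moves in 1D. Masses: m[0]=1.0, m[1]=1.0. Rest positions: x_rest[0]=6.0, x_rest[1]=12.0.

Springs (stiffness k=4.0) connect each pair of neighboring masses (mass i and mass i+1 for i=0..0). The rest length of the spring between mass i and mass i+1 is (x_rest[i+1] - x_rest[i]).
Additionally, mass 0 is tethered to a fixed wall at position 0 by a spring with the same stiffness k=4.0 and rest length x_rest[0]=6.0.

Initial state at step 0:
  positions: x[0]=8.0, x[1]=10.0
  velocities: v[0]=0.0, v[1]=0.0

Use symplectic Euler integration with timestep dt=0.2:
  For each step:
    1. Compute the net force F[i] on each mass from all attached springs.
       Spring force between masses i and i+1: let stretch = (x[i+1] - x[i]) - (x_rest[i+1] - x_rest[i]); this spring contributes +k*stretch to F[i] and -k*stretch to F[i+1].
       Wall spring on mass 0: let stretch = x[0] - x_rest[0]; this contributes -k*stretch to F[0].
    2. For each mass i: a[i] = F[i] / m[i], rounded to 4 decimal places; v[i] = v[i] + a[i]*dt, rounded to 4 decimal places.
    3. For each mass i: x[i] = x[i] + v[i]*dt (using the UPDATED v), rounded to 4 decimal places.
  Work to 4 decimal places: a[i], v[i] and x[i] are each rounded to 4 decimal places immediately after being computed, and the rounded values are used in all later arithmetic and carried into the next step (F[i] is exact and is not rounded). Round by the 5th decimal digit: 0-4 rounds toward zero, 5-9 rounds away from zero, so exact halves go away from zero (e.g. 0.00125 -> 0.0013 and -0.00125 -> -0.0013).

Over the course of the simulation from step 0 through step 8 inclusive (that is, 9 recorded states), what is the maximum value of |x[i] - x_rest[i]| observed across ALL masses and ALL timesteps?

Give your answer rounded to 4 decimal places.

Step 0: x=[8.0000 10.0000] v=[0.0000 0.0000]
Step 1: x=[7.0400 10.6400] v=[-4.8000 3.2000]
Step 2: x=[5.5296 11.6640] v=[-7.5520 5.1200]
Step 3: x=[4.1160 12.6665] v=[-7.0682 5.0125]
Step 4: x=[3.4119 13.2609] v=[-3.5206 2.9721]
Step 5: x=[3.7377 13.2395] v=[1.6291 -0.1071]
Step 6: x=[4.9858 12.6578] v=[6.2404 -2.9085]
Step 7: x=[6.6637 11.8086] v=[8.3894 -4.2461]
Step 8: x=[8.0986 11.0962] v=[7.1744 -3.5620]
Max displacement = 2.5881

Answer: 2.5881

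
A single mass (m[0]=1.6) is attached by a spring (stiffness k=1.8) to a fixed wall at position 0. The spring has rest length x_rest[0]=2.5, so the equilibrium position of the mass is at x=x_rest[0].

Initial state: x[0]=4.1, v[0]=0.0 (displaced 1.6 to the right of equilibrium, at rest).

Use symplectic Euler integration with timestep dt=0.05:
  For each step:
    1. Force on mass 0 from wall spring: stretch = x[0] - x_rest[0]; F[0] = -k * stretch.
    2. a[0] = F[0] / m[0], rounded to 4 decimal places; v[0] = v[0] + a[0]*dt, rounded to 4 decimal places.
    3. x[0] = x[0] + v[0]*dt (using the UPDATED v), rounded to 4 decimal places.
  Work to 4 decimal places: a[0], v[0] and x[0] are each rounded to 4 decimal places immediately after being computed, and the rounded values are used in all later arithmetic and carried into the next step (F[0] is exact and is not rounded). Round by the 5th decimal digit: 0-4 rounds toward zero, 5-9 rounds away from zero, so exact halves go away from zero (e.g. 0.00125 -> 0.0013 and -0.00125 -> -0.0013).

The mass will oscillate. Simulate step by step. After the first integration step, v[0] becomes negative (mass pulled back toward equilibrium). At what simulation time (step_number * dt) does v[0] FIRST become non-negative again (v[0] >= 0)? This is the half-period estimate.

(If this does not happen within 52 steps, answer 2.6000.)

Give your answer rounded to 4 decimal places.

Step 0: x=[4.1000] v=[0.0000]
Step 1: x=[4.0955] v=[-0.0900]
Step 2: x=[4.0865] v=[-0.1797]
Step 3: x=[4.0731] v=[-0.2689]
Step 4: x=[4.0552] v=[-0.3574]
Step 5: x=[4.0330] v=[-0.4449]
Step 6: x=[4.0064] v=[-0.5311]
Step 7: x=[3.9756] v=[-0.6158]
Step 8: x=[3.9407] v=[-0.6988]
Step 9: x=[3.9017] v=[-0.7798]
Step 10: x=[3.8588] v=[-0.8586]
Step 11: x=[3.8121] v=[-0.9350]
Step 12: x=[3.7617] v=[-1.0088]
Step 13: x=[3.7077] v=[-1.0798]
Step 14: x=[3.6503] v=[-1.1477]
Step 15: x=[3.5897] v=[-1.2124]
Step 16: x=[3.5260] v=[-1.2737]
Step 17: x=[3.4594] v=[-1.3314]
Step 18: x=[3.3901] v=[-1.3854]
Step 19: x=[3.3183] v=[-1.4355]
Step 20: x=[3.2442] v=[-1.4815]
Step 21: x=[3.1680] v=[-1.5234]
Step 22: x=[3.0900] v=[-1.5610]
Step 23: x=[3.0103] v=[-1.5942]
Step 24: x=[2.9292] v=[-1.6229]
Step 25: x=[2.8469] v=[-1.6470]
Step 26: x=[2.7636] v=[-1.6665]
Step 27: x=[2.6795] v=[-1.6813]
Step 28: x=[2.5949] v=[-1.6914]
Step 29: x=[2.5101] v=[-1.6967]
Step 30: x=[2.4252] v=[-1.6973]
Step 31: x=[2.3405] v=[-1.6931]
Step 32: x=[2.2563] v=[-1.6841]
Step 33: x=[2.1728] v=[-1.6704]
Step 34: x=[2.0902] v=[-1.6520]
Step 35: x=[2.0088] v=[-1.6290]
Step 36: x=[1.9287] v=[-1.6014]
Step 37: x=[1.8502] v=[-1.5693]
Step 38: x=[1.7736] v=[-1.5328]
Step 39: x=[1.6990] v=[-1.4919]
Step 40: x=[1.6267] v=[-1.4468]
Step 41: x=[1.5568] v=[-1.3977]
Step 42: x=[1.4896] v=[-1.3446]
Step 43: x=[1.4252] v=[-1.2878]
Step 44: x=[1.3638] v=[-1.2273]
Step 45: x=[1.3056] v=[-1.1634]
Step 46: x=[1.2508] v=[-1.0962]
Step 47: x=[1.1995] v=[-1.0259]
Step 48: x=[1.1519] v=[-0.9527]
Step 49: x=[1.1081] v=[-0.8769]
Step 50: x=[1.0682] v=[-0.7986]
Step 51: x=[1.0323] v=[-0.7181]
Step 52: x=[1.0005] v=[-0.6355]
v[0] did not become non-negative within 52 steps; using fallback time=2.6000

Answer: 2.6000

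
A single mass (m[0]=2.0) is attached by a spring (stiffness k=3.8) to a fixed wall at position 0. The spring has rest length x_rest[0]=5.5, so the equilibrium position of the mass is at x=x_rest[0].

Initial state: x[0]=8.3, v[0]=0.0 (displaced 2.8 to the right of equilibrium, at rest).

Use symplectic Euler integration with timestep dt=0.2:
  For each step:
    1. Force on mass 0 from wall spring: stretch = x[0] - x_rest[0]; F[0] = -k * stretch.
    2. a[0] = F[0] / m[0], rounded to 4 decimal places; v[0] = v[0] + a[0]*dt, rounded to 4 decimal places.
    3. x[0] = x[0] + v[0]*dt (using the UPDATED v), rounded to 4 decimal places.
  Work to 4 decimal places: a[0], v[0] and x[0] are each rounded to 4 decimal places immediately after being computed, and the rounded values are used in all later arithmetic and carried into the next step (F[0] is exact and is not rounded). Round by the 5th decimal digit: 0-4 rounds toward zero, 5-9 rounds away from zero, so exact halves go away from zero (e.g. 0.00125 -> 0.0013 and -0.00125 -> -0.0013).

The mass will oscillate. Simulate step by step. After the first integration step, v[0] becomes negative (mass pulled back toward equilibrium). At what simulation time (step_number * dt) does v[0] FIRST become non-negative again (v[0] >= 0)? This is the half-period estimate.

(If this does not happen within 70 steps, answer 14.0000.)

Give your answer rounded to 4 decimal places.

Answer: 2.4000

Derivation:
Step 0: x=[8.3000] v=[0.0000]
Step 1: x=[8.0872] v=[-1.0640]
Step 2: x=[7.6778] v=[-2.0471]
Step 3: x=[7.1029] v=[-2.8747]
Step 4: x=[6.4061] v=[-3.4838]
Step 5: x=[5.6405] v=[-3.8281]
Step 6: x=[4.8642] v=[-3.8815]
Step 7: x=[4.1362] v=[-3.6399]
Step 8: x=[3.5119] v=[-3.1217]
Step 9: x=[3.0387] v=[-2.3662]
Step 10: x=[2.7525] v=[-1.4309]
Step 11: x=[2.6751] v=[-0.3868]
Step 12: x=[2.8124] v=[0.6867]
First v>=0 after going negative at step 12, time=2.4000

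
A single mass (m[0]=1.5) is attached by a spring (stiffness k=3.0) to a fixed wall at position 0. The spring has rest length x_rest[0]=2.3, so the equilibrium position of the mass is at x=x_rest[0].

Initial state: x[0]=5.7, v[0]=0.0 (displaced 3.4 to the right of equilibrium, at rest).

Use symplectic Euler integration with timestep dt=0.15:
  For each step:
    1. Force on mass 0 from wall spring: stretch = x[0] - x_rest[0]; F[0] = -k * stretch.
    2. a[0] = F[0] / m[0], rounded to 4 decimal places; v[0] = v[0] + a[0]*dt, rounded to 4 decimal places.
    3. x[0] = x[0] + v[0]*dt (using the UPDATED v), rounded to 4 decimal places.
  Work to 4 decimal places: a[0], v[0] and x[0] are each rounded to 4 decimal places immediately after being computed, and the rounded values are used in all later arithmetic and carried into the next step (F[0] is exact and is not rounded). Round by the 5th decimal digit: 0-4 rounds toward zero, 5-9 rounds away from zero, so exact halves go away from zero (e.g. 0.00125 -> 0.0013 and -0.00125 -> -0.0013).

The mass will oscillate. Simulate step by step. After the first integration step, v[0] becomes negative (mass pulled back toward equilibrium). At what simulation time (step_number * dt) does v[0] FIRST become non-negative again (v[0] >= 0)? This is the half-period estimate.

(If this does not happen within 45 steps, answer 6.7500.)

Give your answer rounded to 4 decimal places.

Answer: 2.2500

Derivation:
Step 0: x=[5.7000] v=[0.0000]
Step 1: x=[5.5470] v=[-1.0200]
Step 2: x=[5.2479] v=[-1.9941]
Step 3: x=[4.8161] v=[-2.8785]
Step 4: x=[4.2711] v=[-3.6333]
Step 5: x=[3.6374] v=[-4.2246]
Step 6: x=[2.9435] v=[-4.6258]
Step 7: x=[2.2207] v=[-4.8189]
Step 8: x=[1.5014] v=[-4.7951]
Step 9: x=[0.8181] v=[-4.5555]
Step 10: x=[0.2015] v=[-4.1109]
Step 11: x=[-0.3207] v=[-3.4814]
Step 12: x=[-0.7250] v=[-2.6952]
Step 13: x=[-0.9932] v=[-1.7877]
Step 14: x=[-1.1132] v=[-0.7997]
Step 15: x=[-1.0796] v=[0.2243]
First v>=0 after going negative at step 15, time=2.2500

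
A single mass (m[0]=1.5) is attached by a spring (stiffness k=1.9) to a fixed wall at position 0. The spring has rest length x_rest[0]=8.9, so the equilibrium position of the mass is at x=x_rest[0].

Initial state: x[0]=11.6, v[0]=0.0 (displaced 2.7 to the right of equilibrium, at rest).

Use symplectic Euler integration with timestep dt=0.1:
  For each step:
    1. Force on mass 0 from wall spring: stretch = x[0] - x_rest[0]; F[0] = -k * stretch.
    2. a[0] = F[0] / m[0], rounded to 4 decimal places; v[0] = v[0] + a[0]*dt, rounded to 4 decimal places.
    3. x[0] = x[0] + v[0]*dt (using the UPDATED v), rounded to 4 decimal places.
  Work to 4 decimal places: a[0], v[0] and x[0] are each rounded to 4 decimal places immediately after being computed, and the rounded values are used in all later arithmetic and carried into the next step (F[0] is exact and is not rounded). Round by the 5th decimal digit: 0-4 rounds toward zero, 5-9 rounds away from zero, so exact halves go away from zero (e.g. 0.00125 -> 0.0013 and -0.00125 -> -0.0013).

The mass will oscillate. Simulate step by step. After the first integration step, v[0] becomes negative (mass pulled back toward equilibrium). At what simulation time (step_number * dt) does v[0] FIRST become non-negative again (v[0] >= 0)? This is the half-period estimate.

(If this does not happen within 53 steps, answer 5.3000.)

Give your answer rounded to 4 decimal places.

Step 0: x=[11.6000] v=[0.0000]
Step 1: x=[11.5658] v=[-0.3420]
Step 2: x=[11.4978] v=[-0.6797]
Step 3: x=[11.3969] v=[-1.0088]
Step 4: x=[11.2644] v=[-1.3251]
Step 5: x=[11.1019] v=[-1.6246]
Step 6: x=[10.9116] v=[-1.9035]
Step 7: x=[10.6958] v=[-2.1583]
Step 8: x=[10.4572] v=[-2.3858]
Step 9: x=[10.1989] v=[-2.5831]
Step 10: x=[9.9241] v=[-2.7476]
Step 11: x=[9.6364] v=[-2.8773]
Step 12: x=[9.3393] v=[-2.9706]
Step 13: x=[9.0367] v=[-3.0262]
Step 14: x=[8.7324] v=[-3.0435]
Step 15: x=[8.4302] v=[-3.0223]
Step 16: x=[8.1339] v=[-2.9628]
Step 17: x=[7.8473] v=[-2.8658]
Step 18: x=[7.5741] v=[-2.7325]
Step 19: x=[7.3176] v=[-2.5646]
Step 20: x=[7.0812] v=[-2.3642]
Step 21: x=[6.8678] v=[-2.1338]
Step 22: x=[6.6802] v=[-1.8764]
Step 23: x=[6.5207] v=[-1.5952]
Step 24: x=[6.3913] v=[-1.2938]
Step 25: x=[6.2937] v=[-0.9760]
Step 26: x=[6.2291] v=[-0.6459]
Step 27: x=[6.1983] v=[-0.3076]
Step 28: x=[6.2018] v=[0.0346]
First v>=0 after going negative at step 28, time=2.8000

Answer: 2.8000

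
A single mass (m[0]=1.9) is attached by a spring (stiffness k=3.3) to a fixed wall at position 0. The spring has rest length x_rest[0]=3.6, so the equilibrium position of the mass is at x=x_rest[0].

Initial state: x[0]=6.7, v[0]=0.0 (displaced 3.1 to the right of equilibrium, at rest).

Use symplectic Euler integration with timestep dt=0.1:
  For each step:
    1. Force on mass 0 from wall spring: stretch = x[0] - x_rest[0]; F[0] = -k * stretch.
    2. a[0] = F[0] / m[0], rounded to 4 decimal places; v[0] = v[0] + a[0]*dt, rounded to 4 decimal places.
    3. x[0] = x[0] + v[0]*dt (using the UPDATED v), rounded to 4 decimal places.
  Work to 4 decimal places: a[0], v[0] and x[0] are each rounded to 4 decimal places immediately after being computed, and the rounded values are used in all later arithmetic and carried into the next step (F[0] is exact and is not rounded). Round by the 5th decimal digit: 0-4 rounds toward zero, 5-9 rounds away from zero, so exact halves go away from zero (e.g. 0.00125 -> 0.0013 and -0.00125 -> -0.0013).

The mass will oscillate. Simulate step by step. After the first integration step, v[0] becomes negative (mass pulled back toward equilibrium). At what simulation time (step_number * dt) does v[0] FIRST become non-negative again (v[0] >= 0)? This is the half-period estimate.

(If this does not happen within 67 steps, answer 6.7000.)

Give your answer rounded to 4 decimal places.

Step 0: x=[6.7000] v=[0.0000]
Step 1: x=[6.6462] v=[-0.5384]
Step 2: x=[6.5395] v=[-1.0675]
Step 3: x=[6.3817] v=[-1.5780]
Step 4: x=[6.1756] v=[-2.0611]
Step 5: x=[5.9248] v=[-2.5084]
Step 6: x=[5.6336] v=[-2.9122]
Step 7: x=[5.3071] v=[-3.2654]
Step 8: x=[4.9509] v=[-3.5619]
Step 9: x=[4.5713] v=[-3.7965]
Step 10: x=[4.1748] v=[-3.9652]
Step 11: x=[3.7683] v=[-4.0650]
Step 12: x=[3.3589] v=[-4.0942]
Step 13: x=[2.9537] v=[-4.0523]
Step 14: x=[2.5597] v=[-3.9401]
Step 15: x=[2.1838] v=[-3.7594]
Step 16: x=[1.8325] v=[-3.5134]
Step 17: x=[1.5119] v=[-3.2064]
Step 18: x=[1.2275] v=[-2.8437]
Step 19: x=[0.9843] v=[-2.4316]
Step 20: x=[0.7866] v=[-1.9773]
Step 21: x=[0.6377] v=[-1.4887]
Step 22: x=[0.5403] v=[-0.9742]
Step 23: x=[0.4960] v=[-0.4428]
Step 24: x=[0.5056] v=[0.0963]
First v>=0 after going negative at step 24, time=2.4000

Answer: 2.4000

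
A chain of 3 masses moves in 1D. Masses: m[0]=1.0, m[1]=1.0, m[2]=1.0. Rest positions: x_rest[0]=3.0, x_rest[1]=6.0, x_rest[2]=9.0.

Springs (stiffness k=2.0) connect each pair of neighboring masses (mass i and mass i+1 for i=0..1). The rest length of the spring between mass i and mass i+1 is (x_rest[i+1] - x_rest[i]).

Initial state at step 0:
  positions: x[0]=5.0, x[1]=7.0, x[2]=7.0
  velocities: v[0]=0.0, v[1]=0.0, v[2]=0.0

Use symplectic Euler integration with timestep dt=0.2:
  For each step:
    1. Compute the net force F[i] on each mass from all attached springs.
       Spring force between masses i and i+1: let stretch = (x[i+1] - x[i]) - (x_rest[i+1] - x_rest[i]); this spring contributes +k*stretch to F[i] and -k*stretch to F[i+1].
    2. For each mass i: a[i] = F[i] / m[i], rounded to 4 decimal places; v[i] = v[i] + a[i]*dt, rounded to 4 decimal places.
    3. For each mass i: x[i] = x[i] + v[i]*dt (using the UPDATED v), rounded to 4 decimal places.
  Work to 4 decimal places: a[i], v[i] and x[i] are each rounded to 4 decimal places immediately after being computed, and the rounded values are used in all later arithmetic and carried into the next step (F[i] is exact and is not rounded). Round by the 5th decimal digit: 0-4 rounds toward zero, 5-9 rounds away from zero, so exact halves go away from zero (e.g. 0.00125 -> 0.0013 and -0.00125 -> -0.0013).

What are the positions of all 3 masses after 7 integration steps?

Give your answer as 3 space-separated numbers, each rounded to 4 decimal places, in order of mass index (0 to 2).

Step 0: x=[5.0000 7.0000 7.0000] v=[0.0000 0.0000 0.0000]
Step 1: x=[4.9200 6.8400 7.2400] v=[-0.4000 -0.8000 1.2000]
Step 2: x=[4.7536 6.5584 7.6880] v=[-0.8320 -1.4080 2.2400]
Step 3: x=[4.4916 6.2228 8.2856] v=[-1.3101 -1.6781 2.9882]
Step 4: x=[4.1281 5.9137 8.9582] v=[-1.8176 -1.5455 3.3631]
Step 5: x=[3.6674 5.7053 9.6273] v=[-2.3034 -1.0419 3.3453]
Step 6: x=[3.1298 5.6476 10.2226] v=[-2.6882 -0.2883 2.9765]
Step 7: x=[2.5536 5.7545 10.6919] v=[-2.8811 0.5346 2.3465]

Answer: 2.5536 5.7545 10.6919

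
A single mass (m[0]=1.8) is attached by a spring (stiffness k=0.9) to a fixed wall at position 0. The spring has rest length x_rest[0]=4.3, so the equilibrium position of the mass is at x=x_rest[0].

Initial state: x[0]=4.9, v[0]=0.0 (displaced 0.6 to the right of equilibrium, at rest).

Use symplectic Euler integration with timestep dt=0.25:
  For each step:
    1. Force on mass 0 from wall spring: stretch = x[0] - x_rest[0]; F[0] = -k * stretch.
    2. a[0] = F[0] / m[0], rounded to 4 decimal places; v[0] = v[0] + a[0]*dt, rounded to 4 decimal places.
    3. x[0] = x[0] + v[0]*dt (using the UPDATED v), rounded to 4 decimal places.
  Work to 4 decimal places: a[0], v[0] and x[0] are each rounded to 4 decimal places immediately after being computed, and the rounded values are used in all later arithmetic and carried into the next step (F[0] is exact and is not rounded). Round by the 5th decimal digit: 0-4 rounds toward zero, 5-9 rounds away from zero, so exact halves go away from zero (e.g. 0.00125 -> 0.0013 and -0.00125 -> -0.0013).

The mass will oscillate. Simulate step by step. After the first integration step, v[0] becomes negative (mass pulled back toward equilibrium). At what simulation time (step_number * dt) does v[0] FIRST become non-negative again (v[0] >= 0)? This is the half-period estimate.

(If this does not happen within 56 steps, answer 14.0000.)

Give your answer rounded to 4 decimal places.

Answer: 4.5000

Derivation:
Step 0: x=[4.9000] v=[0.0000]
Step 1: x=[4.8813] v=[-0.0750]
Step 2: x=[4.8444] v=[-0.1477]
Step 3: x=[4.7905] v=[-0.2158]
Step 4: x=[4.7212] v=[-0.2771]
Step 5: x=[4.6388] v=[-0.3298]
Step 6: x=[4.5458] v=[-0.3722]
Step 7: x=[4.4451] v=[-0.4029]
Step 8: x=[4.3398] v=[-0.4211]
Step 9: x=[4.2333] v=[-0.4261]
Step 10: x=[4.1289] v=[-0.4178]
Step 11: x=[4.0298] v=[-0.3964]
Step 12: x=[3.9392] v=[-0.3626]
Step 13: x=[3.8598] v=[-0.3175]
Step 14: x=[3.7942] v=[-0.2625]
Step 15: x=[3.7444] v=[-0.1993]
Step 16: x=[3.7119] v=[-0.1299]
Step 17: x=[3.6978] v=[-0.0564]
Step 18: x=[3.7025] v=[0.0189]
First v>=0 after going negative at step 18, time=4.5000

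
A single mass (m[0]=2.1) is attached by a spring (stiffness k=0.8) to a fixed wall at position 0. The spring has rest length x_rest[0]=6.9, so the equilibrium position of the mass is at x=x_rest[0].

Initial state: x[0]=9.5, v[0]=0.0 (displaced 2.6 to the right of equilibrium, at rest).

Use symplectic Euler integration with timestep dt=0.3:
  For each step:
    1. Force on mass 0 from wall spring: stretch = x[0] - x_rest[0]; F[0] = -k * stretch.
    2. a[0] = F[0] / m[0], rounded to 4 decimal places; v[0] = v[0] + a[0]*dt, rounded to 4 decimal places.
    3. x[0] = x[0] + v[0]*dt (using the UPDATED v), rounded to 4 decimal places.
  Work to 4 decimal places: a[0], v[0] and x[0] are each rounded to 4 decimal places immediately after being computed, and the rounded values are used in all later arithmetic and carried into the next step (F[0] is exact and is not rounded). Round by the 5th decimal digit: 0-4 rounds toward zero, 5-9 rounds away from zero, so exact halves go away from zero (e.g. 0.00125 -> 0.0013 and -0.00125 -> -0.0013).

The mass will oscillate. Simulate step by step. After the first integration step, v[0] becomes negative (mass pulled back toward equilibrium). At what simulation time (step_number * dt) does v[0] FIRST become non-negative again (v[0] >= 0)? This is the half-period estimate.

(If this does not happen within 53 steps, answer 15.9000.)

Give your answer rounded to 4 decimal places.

Step 0: x=[9.5000] v=[0.0000]
Step 1: x=[9.4108] v=[-0.2972]
Step 2: x=[9.2355] v=[-0.5842]
Step 3: x=[8.9802] v=[-0.8511]
Step 4: x=[8.6535] v=[-1.0889]
Step 5: x=[8.2667] v=[-1.2893]
Step 6: x=[7.8331] v=[-1.4455]
Step 7: x=[7.3674] v=[-1.5522]
Step 8: x=[6.8857] v=[-1.6056]
Step 9: x=[6.4045] v=[-1.6040]
Step 10: x=[5.9403] v=[-1.5474]
Step 11: x=[5.5090] v=[-1.4377]
Step 12: x=[5.1254] v=[-1.2787]
Step 13: x=[4.8026] v=[-1.0759]
Step 14: x=[4.5517] v=[-0.8362]
Step 15: x=[4.3814] v=[-0.5678]
Step 16: x=[4.2974] v=[-0.2800]
Step 17: x=[4.3027] v=[0.0175]
First v>=0 after going negative at step 17, time=5.1000

Answer: 5.1000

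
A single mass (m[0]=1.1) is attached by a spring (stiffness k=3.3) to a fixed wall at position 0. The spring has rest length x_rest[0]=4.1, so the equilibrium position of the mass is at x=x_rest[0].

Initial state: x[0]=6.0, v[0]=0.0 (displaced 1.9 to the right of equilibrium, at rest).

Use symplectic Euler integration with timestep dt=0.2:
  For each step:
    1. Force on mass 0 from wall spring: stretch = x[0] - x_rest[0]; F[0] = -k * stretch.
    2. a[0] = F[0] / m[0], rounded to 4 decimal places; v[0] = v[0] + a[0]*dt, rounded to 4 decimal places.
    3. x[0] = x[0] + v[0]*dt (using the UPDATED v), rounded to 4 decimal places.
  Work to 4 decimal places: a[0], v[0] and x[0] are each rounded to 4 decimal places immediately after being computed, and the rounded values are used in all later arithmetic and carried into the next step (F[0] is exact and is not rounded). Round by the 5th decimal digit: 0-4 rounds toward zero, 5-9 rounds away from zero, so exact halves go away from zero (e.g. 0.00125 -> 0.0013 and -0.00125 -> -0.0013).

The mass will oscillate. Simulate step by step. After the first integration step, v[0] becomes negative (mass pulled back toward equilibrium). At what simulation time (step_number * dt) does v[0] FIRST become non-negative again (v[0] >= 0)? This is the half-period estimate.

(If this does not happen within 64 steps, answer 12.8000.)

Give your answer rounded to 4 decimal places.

Step 0: x=[6.0000] v=[0.0000]
Step 1: x=[5.7720] v=[-1.1400]
Step 2: x=[5.3434] v=[-2.1432]
Step 3: x=[4.7656] v=[-2.8892]
Step 4: x=[4.1079] v=[-3.2886]
Step 5: x=[3.4492] v=[-3.2933]
Step 6: x=[2.8686] v=[-2.9028]
Step 7: x=[2.4358] v=[-2.1640]
Step 8: x=[2.2027] v=[-1.1655]
Step 9: x=[2.1973] v=[-0.0271]
Step 10: x=[2.4202] v=[1.1145]
First v>=0 after going negative at step 10, time=2.0000

Answer: 2.0000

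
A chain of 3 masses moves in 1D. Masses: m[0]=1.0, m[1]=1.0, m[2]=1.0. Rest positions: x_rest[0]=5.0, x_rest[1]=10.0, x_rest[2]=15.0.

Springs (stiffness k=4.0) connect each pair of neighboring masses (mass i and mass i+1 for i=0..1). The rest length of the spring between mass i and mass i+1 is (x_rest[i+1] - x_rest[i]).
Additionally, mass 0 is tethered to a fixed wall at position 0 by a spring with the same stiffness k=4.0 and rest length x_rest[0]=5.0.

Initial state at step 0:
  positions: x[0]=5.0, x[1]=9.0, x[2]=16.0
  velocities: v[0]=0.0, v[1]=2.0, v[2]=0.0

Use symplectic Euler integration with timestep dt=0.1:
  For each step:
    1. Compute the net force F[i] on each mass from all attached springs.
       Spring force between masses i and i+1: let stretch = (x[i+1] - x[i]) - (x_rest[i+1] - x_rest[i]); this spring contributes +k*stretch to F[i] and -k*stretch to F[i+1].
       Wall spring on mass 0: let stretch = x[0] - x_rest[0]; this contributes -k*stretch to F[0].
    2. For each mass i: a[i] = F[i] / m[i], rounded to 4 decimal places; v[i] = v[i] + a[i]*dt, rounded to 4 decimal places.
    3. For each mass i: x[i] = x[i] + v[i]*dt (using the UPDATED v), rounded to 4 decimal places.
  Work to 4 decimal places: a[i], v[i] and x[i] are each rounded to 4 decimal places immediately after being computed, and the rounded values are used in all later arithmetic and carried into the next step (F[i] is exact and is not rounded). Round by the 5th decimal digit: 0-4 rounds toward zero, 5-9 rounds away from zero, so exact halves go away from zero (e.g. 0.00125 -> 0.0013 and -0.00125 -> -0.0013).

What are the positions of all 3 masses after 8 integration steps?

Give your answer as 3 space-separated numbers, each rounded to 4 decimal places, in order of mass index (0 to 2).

Step 0: x=[5.0000 9.0000 16.0000] v=[0.0000 2.0000 0.0000]
Step 1: x=[4.9600 9.3200 15.9200] v=[-0.4000 3.2000 -0.8000]
Step 2: x=[4.8960 9.7296 15.7760] v=[-0.6400 4.0960 -1.4400]
Step 3: x=[4.8295 10.1877 15.5901] v=[-0.6650 4.5811 -1.8586]
Step 4: x=[4.7842 10.6476 15.3881] v=[-0.4535 4.5988 -2.0196]
Step 5: x=[4.7820 11.0626 15.1965] v=[-0.0218 4.1496 -1.9158]
Step 6: x=[4.8398 11.3917 15.0396] v=[0.5776 3.2909 -1.5694]
Step 7: x=[4.9660 11.6046 14.9367] v=[1.2624 2.1293 -1.0286]
Step 8: x=[5.1591 11.6853 14.9006] v=[1.9314 0.8067 -0.3614]

Answer: 5.1591 11.6853 14.9006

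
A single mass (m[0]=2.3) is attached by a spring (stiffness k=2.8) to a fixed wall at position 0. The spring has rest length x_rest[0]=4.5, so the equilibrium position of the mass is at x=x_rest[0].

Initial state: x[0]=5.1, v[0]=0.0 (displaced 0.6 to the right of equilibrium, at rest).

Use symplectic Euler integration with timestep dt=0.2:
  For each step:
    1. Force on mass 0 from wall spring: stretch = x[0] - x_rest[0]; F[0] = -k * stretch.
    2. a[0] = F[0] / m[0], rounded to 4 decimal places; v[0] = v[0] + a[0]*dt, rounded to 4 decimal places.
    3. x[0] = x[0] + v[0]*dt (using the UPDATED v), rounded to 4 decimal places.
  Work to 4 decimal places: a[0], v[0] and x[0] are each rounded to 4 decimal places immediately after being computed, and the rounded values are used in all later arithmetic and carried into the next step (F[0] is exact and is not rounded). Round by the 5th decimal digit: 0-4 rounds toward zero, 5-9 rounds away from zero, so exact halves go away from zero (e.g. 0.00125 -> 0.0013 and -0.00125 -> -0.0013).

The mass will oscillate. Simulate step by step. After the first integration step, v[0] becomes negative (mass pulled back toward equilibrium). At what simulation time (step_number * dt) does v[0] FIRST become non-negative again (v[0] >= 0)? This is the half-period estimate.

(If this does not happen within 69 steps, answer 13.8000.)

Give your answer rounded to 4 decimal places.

Step 0: x=[5.1000] v=[0.0000]
Step 1: x=[5.0708] v=[-0.1461]
Step 2: x=[5.0138] v=[-0.2851]
Step 3: x=[4.9318] v=[-0.4102]
Step 4: x=[4.8287] v=[-0.5153]
Step 5: x=[4.7096] v=[-0.5953]
Step 6: x=[4.5803] v=[-0.6463]
Step 7: x=[4.4471] v=[-0.6659]
Step 8: x=[4.3165] v=[-0.6530]
Step 9: x=[4.1948] v=[-0.6083]
Step 10: x=[4.0880] v=[-0.5340]
Step 11: x=[4.0013] v=[-0.4337]
Step 12: x=[3.9388] v=[-0.3123]
Step 13: x=[3.9037] v=[-0.1757]
Step 14: x=[3.8976] v=[-0.0305]
Step 15: x=[3.9208] v=[0.1162]
First v>=0 after going negative at step 15, time=3.0000

Answer: 3.0000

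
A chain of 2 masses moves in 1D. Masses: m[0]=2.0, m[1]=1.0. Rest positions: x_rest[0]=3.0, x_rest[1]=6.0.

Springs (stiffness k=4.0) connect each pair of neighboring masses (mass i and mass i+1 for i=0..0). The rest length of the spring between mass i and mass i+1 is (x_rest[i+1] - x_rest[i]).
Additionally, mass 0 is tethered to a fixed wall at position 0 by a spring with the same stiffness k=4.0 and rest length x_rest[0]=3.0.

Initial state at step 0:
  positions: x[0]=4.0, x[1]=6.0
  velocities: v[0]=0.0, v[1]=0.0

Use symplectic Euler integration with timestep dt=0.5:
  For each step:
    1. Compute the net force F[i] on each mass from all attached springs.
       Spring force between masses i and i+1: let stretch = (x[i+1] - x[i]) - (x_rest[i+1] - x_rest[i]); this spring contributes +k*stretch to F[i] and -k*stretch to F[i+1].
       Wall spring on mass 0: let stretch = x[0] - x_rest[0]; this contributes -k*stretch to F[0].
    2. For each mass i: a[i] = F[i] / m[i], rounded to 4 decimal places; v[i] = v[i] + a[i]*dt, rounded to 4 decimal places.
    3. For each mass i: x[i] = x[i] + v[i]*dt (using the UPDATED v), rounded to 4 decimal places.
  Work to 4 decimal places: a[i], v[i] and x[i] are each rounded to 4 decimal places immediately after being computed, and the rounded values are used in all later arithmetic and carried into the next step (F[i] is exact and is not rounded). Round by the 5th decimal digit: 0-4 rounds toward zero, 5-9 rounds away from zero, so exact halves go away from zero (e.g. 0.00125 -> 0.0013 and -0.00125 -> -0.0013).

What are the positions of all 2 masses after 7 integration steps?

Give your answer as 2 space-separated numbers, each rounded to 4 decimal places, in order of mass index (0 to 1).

Answer: 2.5000 5.8750

Derivation:
Step 0: x=[4.0000 6.0000] v=[0.0000 0.0000]
Step 1: x=[3.0000 7.0000] v=[-2.0000 2.0000]
Step 2: x=[2.5000 7.0000] v=[-1.0000 0.0000]
Step 3: x=[3.0000 5.5000] v=[1.0000 -3.0000]
Step 4: x=[3.2500 4.5000] v=[0.5000 -2.0000]
Step 5: x=[2.5000 5.2500] v=[-1.5000 1.5000]
Step 6: x=[1.8750 6.2500] v=[-1.2500 2.0000]
Step 7: x=[2.5000 5.8750] v=[1.2500 -0.7500]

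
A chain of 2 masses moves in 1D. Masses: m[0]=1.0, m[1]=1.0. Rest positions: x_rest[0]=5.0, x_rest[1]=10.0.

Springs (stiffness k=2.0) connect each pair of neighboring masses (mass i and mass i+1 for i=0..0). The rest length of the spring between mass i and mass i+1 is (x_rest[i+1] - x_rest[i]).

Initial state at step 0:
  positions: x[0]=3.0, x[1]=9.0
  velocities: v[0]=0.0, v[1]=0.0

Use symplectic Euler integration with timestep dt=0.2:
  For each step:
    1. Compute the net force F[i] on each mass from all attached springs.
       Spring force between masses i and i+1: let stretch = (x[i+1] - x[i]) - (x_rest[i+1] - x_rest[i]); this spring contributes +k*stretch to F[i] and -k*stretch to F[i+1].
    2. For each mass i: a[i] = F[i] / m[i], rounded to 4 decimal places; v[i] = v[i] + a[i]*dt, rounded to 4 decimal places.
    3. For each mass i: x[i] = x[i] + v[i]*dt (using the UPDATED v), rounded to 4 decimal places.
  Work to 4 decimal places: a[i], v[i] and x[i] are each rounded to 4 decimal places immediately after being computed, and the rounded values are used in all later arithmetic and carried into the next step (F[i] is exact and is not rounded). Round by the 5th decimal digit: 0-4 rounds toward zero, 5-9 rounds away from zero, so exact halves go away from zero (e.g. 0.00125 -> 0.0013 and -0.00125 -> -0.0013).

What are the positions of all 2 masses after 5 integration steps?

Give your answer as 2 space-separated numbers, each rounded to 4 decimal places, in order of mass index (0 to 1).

Answer: 3.8064 8.1936

Derivation:
Step 0: x=[3.0000 9.0000] v=[0.0000 0.0000]
Step 1: x=[3.0800 8.9200] v=[0.4000 -0.4000]
Step 2: x=[3.2272 8.7728] v=[0.7360 -0.7360]
Step 3: x=[3.4180 8.5820] v=[0.9542 -0.9542]
Step 4: x=[3.6220 8.3780] v=[1.0198 -1.0198]
Step 5: x=[3.8064 8.1936] v=[0.9222 -0.9222]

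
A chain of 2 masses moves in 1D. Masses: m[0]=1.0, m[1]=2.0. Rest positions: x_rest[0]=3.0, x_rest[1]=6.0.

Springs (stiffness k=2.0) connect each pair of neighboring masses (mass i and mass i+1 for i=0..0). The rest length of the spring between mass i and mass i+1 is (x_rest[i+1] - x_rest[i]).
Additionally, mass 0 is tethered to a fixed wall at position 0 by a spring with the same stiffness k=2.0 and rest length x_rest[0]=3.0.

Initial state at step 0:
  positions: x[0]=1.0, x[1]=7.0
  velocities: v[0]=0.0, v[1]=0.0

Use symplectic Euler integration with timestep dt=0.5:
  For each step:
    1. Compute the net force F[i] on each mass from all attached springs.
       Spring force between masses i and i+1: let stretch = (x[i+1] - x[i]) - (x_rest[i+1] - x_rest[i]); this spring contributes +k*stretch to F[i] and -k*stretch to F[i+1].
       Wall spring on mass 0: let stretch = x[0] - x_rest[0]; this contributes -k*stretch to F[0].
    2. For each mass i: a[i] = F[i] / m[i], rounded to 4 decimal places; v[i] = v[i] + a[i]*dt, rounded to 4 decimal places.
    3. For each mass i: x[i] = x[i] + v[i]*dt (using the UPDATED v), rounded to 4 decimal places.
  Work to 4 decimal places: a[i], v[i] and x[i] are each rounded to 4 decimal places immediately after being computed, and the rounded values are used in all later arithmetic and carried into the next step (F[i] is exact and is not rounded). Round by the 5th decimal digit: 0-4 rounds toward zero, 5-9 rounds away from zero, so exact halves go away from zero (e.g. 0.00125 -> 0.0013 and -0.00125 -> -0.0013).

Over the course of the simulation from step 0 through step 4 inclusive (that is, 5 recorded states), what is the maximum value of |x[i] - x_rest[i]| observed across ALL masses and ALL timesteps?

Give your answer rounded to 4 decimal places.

Step 0: x=[1.0000 7.0000] v=[0.0000 0.0000]
Step 1: x=[3.5000 6.2500] v=[5.0000 -1.5000]
Step 2: x=[5.6250 5.5625] v=[4.2500 -1.3750]
Step 3: x=[4.9063 5.6407] v=[-1.4375 0.1563]
Step 4: x=[2.1016 6.2853] v=[-5.6094 1.2891]
Max displacement = 2.6250

Answer: 2.6250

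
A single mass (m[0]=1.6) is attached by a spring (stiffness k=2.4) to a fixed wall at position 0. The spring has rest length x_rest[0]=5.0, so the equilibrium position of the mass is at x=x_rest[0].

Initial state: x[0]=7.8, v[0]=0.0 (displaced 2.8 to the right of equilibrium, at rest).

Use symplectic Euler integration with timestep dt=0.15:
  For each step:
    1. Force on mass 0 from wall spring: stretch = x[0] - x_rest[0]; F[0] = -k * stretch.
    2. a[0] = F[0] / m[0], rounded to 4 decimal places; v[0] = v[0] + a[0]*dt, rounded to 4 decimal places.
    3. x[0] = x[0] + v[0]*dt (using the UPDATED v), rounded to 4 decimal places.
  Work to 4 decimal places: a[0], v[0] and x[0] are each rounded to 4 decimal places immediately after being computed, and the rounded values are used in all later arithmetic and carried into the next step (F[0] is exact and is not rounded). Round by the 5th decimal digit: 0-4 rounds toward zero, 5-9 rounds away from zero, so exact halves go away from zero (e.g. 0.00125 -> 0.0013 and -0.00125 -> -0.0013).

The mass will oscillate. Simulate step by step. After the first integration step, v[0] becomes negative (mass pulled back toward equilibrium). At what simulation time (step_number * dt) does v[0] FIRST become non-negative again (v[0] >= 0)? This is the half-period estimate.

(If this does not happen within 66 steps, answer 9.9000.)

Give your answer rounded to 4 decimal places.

Step 0: x=[7.8000] v=[0.0000]
Step 1: x=[7.7055] v=[-0.6300]
Step 2: x=[7.5197] v=[-1.2387]
Step 3: x=[7.2489] v=[-1.8056]
Step 4: x=[6.9022] v=[-2.3116]
Step 5: x=[6.4913] v=[-2.7396]
Step 6: x=[6.0300] v=[-3.0752]
Step 7: x=[5.5340] v=[-3.3070]
Step 8: x=[5.0199] v=[-3.4272]
Step 9: x=[4.5051] v=[-3.4317]
Step 10: x=[4.0071] v=[-3.3203]
Step 11: x=[3.5426] v=[-3.0969]
Step 12: x=[3.1273] v=[-2.7690]
Step 13: x=[2.7752] v=[-2.3476]
Step 14: x=[2.4982] v=[-1.8470]
Step 15: x=[2.3056] v=[-1.2841]
Step 16: x=[2.2039] v=[-0.6779]
Step 17: x=[2.1966] v=[-0.0488]
Step 18: x=[2.2839] v=[0.5820]
First v>=0 after going negative at step 18, time=2.7000

Answer: 2.7000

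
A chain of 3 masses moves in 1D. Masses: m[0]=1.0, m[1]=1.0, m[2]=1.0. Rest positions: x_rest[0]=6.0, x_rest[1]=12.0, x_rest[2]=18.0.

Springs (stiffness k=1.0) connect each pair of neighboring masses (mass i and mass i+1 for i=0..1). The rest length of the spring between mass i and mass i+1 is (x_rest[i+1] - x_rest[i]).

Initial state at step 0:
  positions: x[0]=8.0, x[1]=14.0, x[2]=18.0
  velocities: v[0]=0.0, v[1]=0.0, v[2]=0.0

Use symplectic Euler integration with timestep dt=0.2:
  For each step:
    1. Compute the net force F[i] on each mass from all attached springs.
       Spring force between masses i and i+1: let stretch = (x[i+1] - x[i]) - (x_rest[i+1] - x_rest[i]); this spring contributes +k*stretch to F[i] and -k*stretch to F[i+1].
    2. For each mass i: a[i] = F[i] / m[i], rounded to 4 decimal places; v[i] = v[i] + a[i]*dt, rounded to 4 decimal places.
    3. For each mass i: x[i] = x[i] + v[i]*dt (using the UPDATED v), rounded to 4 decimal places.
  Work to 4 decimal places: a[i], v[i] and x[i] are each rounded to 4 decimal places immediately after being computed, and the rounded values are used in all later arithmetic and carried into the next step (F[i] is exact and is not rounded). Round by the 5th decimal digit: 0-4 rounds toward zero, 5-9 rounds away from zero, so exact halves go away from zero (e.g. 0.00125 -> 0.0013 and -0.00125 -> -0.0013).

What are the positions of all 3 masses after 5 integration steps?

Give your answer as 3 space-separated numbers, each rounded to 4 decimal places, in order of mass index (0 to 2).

Step 0: x=[8.0000 14.0000 18.0000] v=[0.0000 0.0000 0.0000]
Step 1: x=[8.0000 13.9200 18.0800] v=[0.0000 -0.4000 0.4000]
Step 2: x=[7.9968 13.7696 18.2336] v=[-0.0160 -0.7520 0.7680]
Step 3: x=[7.9845 13.5668 18.4486] v=[-0.0614 -1.0138 1.0752]
Step 4: x=[7.9555 13.3360 18.7084] v=[-0.1449 -1.1539 1.2988]
Step 5: x=[7.9017 13.1049 18.9933] v=[-0.2688 -1.1555 1.4243]

Answer: 7.9017 13.1049 18.9933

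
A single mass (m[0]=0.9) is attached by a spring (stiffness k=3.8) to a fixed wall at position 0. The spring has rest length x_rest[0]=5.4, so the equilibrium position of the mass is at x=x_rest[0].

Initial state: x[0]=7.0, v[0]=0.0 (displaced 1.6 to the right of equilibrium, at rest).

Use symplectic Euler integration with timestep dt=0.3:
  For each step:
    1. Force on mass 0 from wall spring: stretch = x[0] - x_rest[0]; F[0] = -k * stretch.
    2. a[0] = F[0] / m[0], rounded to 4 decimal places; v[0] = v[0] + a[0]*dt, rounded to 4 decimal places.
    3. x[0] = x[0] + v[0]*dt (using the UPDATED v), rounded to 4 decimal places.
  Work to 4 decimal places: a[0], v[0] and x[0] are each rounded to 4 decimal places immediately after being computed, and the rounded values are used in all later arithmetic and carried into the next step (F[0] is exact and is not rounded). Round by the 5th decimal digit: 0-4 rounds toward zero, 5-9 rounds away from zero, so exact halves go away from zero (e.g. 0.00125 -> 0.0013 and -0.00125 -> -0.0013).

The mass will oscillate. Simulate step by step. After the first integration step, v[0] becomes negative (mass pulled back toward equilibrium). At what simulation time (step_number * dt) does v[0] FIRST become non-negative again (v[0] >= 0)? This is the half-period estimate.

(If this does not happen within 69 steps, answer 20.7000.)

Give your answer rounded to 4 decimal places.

Answer: 1.8000

Derivation:
Step 0: x=[7.0000] v=[0.0000]
Step 1: x=[6.3920] v=[-2.0267]
Step 2: x=[5.4070] v=[-3.2832]
Step 3: x=[4.4194] v=[-3.2921]
Step 4: x=[3.8044] v=[-2.0500]
Step 5: x=[3.7957] v=[-0.0289]
Step 6: x=[4.3967] v=[2.0032]
First v>=0 after going negative at step 6, time=1.8000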